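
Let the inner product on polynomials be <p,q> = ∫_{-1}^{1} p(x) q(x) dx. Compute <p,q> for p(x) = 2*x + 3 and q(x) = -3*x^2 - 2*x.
<p,q> = -26/3

Expand the product: p(x)·q(x) = -6*x^3 - 13*x^2 - 6*x.
∫_{-1}^{1} of each monomial x^k gives [2/(k+1) if k even, 0 if k odd]. Integrating term-by-term (or equivalently evaluating the antiderivative F(x) = -3*x^4/2 - 13*x^3/3 - 3*x^2 at the endpoints):
  F(1) − F(−1) = -53/6 − (-1/6) = -26/3.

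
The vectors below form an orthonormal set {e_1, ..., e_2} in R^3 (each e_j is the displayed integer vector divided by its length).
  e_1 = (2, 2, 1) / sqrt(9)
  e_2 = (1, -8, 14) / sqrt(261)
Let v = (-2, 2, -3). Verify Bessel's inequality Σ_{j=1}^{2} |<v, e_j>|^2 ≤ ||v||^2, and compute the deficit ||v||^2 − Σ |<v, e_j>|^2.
Σ |<v, e_j>|^2 = 429/29; ||v||^2 = 17; deficit = 64/29

Write each e_j = u_j / sqrt(<u_j, u_j>) where u_j is the displayed integer vector. Then <v, e_j> = <v, u_j> / sqrt(<u_j, u_j>), so |<v, e_j>|^2 = <v, u_j>^2 / <u_j, u_j>.
Coefficients: <v, e_1> = -3/sqrt(9), <v, e_2> = -60/sqrt(261).
Square and sum: Σ |<v, e_j>|^2 = 429/29.
Compute ||v||^2 = v·v = 17.
Deficit = 17 − 429/29 = 64/29 ≥ 0, confirming Bessel's inequality. (The deficit equals ||v − Σ <v,e_j> e_j||^2, the squared distance from v to span{e_j}.)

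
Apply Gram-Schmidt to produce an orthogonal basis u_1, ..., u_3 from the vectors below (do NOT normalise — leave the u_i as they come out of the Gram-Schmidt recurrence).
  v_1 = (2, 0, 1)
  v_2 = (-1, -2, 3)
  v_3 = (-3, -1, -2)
Orthogonal basis:
  u_1 = (2, 0, 1)
  u_2 = (-7/5, -2, 14/5)
  u_3 = (6/23, -21/23, -12/23)

Apply the Gram-Schmidt recurrence
  u_1 = v_1
  u_i = v_i − Σ_{j<i} ((v_i · u_j) / (u_j · u_j)) · u_j.

Step by step this gives:
  u_1 = (2, 0, 1)
  u_2 = (-7/5, -2, 14/5)
  u_3 = (6/23, -21/23, -12/23)

Orthogonality check:
  u_2 · u_1 = 0 (should be 0)
  u_3 · u_1 = 0 (should be 0)
  u_3 · u_2 = 0 (should be 0)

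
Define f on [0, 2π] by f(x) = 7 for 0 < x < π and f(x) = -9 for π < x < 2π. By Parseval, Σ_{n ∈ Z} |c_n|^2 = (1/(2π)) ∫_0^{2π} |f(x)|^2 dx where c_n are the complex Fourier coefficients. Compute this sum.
Σ |c_n|^2 = 65

Parseval equates the L^2 energy of f (normalised by 1/(2π)) with the ℓ^2 sum of its Fourier coefficients: (1/(2π)) ∫_0^{2π} |f|^2 = Σ |c_n|^2.
Compute the left side: (1/(2π)) [∫_0^π 7^2 dx + ∫_π^{2π} (-9)^2 dx] = (1/(2π)) · (49π + 81π) = (49 + 81)/2 = 65.
So Σ_{n ∈ Z} |c_n|^2 = 65.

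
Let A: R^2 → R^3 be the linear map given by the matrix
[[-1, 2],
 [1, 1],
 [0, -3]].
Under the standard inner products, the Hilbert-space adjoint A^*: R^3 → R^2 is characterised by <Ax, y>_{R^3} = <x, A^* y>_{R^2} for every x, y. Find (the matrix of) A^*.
A^* = A^T =
[[-1, 1, 0],
 [2, 1, -3]]

For real matrices with standard dot products, the defining identity <Ax, y> = <x, A^* y> gives (Ax)^T y = x^T (A^*) y, i.e. x^T A^T y = x^T (A^*) y. Since this holds for all x, y, we must have A^* = A^T. Therefore
A^* =
[[-1, 1, 0],
 [2, 1, -3]].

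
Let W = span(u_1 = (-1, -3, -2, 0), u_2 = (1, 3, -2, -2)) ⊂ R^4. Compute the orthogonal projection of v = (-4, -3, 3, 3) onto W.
proj_W(v) = (-71/54, -71/18, 83/27, 77/27)

Set up U = [u_1 | ... | u_2] ∈ R^(4×2). The projector onto W = col(U) is P = U (U^T U)^(-1) U^T.
Compute U^T U =
  [14, -6]
  [-6, 18],
and U^T v = (7, -25).
Solve U^T U · c = U^T v for the coefficients: c = (-1/9, -77/54). The projection is proj_W(v) = U c.
Check: (v - proj_W(v)) · u_1 = 0  (should be 0).
Check: (v - proj_W(v)) · u_2 = 0  (should be 0).
Result: proj_W(v) = (-71/54, -71/18, 83/27, 77/27).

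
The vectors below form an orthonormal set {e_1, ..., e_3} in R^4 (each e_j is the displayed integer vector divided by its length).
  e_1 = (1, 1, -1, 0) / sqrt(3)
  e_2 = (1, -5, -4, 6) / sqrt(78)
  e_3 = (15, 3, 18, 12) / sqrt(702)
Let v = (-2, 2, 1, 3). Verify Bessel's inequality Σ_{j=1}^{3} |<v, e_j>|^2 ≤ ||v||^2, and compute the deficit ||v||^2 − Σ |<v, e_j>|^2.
Σ |<v, e_j>|^2 = 5/3; ||v||^2 = 18; deficit = 49/3

Write each e_j = u_j / sqrt(<u_j, u_j>) where u_j is the displayed integer vector. Then <v, e_j> = <v, u_j> / sqrt(<u_j, u_j>), so |<v, e_j>|^2 = <v, u_j>^2 / <u_j, u_j>.
Coefficients: <v, e_1> = -1/sqrt(3), <v, e_2> = 2/sqrt(78), <v, e_3> = 30/sqrt(702).
Square and sum: Σ |<v, e_j>|^2 = 5/3.
Compute ||v||^2 = v·v = 18.
Deficit = 18 − 5/3 = 49/3 ≥ 0, confirming Bessel's inequality. (The deficit equals ||v − Σ <v,e_j> e_j||^2, the squared distance from v to span{e_j}.)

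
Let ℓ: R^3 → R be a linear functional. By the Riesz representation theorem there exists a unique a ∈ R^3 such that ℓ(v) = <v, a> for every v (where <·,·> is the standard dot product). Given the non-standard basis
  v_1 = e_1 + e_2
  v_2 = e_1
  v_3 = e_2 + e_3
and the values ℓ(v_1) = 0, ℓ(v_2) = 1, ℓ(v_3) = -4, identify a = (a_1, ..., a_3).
a = (1, -1, -3)

Write a = (a_1, ..., a_3) in the standard basis. For each basis vector v_i, ℓ(v_i) = <v_i, a> is a linear equation in the a_j's. Collect the n equations into a matrix system V a = ℓ, where row i of V is v_i (expressed in the standard basis). Since V is invertible (lower-triangular with 1s on the diagonal, up to permutation), solve by back-substitution:
  V =
[[1, 1, 0],
 [1, 0, 0],
 [0, 1, 1]]
  V a = (0, 1, -4)
Solving gives a = (1, -1, -3).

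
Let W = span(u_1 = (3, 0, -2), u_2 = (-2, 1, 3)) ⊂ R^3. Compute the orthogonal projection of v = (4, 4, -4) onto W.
proj_W(v) = (100/19, 16/19, -40/19)

Set up U = [u_1 | ... | u_2] ∈ R^(3×2). The projector onto W = col(U) is P = U (U^T U)^(-1) U^T.
Compute U^T U =
  [13, -12]
  [-12, 14],
and U^T v = (20, -16).
Solve U^T U · c = U^T v for the coefficients: c = (44/19, 16/19). The projection is proj_W(v) = U c.
Check: (v - proj_W(v)) · u_1 = 0  (should be 0).
Check: (v - proj_W(v)) · u_2 = 0  (should be 0).
Result: proj_W(v) = (100/19, 16/19, -40/19).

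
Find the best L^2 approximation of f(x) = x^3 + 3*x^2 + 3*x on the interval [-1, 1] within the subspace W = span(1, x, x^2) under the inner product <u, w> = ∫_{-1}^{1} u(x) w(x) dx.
g(x) = 3*x^2 + 18*x/5

The best approximation g ∈ W is the orthogonal projection of f onto W. Writing g = a_0 + a_1 x + a_2 x^2, the coefficients solve the normal equations G · a = b where
  G_{ij} = <φ_i, φ_j> and b_i = <f, φ_i>, with φ_0 = 1, φ_1 = x, φ_2 = x^2.
G =
  [2, 0, 2/3]
  [0, 2/3, 0]
  [2/3, 0, 2/5],
b = (2, 12/5, 6/5).
Solving gives a_0 = 0, a_1 = 18/5, a_2 = 3, so
  g(x) = 3*x^2 + 18*x/5.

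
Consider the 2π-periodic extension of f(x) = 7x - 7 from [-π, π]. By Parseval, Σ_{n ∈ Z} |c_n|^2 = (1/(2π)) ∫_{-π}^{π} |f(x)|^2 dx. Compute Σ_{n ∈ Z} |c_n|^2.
Σ |c_n|^2 = 49π^2/3 + 49

Expand and integrate term by term over [-π, π]:
  ∫ (7x)^2 dx = 49·(2π^3/3); ∫ 2·7·(-7)·x dx = 0 (odd integrand); ∫ (-7)^2 dx = 49·2π.
So (1/(2π)) ∫_{-π}^{π} (7x - 7)^2 dx = 49π^2/3 + 49 = 49π^2/3 + 49.
Parseval ⇒ Σ |c_n|^2 = 49π^2/3 + 49.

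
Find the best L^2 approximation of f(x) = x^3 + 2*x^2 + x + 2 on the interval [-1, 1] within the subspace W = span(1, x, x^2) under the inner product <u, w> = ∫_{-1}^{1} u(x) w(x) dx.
g(x) = 2*x^2 + 8*x/5 + 2

The best approximation g ∈ W is the orthogonal projection of f onto W. Writing g = a_0 + a_1 x + a_2 x^2, the coefficients solve the normal equations G · a = b where
  G_{ij} = <φ_i, φ_j> and b_i = <f, φ_i>, with φ_0 = 1, φ_1 = x, φ_2 = x^2.
G =
  [2, 0, 2/3]
  [0, 2/3, 0]
  [2/3, 0, 2/5],
b = (16/3, 16/15, 32/15).
Solving gives a_0 = 2, a_1 = 8/5, a_2 = 2, so
  g(x) = 2*x^2 + 8*x/5 + 2.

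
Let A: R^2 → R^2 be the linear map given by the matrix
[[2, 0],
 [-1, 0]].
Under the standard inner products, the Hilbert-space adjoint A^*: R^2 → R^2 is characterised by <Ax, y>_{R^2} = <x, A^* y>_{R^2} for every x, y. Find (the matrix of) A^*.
A^* = A^T =
[[2, -1],
 [0, 0]]

For real matrices with standard dot products, the defining identity <Ax, y> = <x, A^* y> gives (Ax)^T y = x^T (A^*) y, i.e. x^T A^T y = x^T (A^*) y. Since this holds for all x, y, we must have A^* = A^T. Therefore
A^* =
[[2, -1],
 [0, 0]].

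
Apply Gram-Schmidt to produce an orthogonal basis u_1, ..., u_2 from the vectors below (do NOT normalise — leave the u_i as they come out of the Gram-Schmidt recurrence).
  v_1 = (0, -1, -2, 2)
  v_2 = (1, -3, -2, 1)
Orthogonal basis:
  u_1 = (0, -1, -2, 2)
  u_2 = (1, -2, 0, -1)

Apply the Gram-Schmidt recurrence
  u_1 = v_1
  u_i = v_i − Σ_{j<i} ((v_i · u_j) / (u_j · u_j)) · u_j.

Step by step this gives:
  u_1 = (0, -1, -2, 2)
  u_2 = (1, -2, 0, -1)

Orthogonality check:
  u_2 · u_1 = 0 (should be 0)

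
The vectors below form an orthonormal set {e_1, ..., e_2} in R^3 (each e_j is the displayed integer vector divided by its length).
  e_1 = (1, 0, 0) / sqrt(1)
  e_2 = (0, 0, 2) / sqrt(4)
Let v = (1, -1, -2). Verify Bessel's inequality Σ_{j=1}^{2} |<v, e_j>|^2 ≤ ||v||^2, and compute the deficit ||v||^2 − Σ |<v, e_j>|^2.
Σ |<v, e_j>|^2 = 5; ||v||^2 = 6; deficit = 1

Write each e_j = u_j / sqrt(<u_j, u_j>) where u_j is the displayed integer vector. Then <v, e_j> = <v, u_j> / sqrt(<u_j, u_j>), so |<v, e_j>|^2 = <v, u_j>^2 / <u_j, u_j>.
Coefficients: <v, e_1> = 1/sqrt(1), <v, e_2> = -4/sqrt(4).
Square and sum: Σ |<v, e_j>|^2 = 5.
Compute ||v||^2 = v·v = 6.
Deficit = 6 − 5 = 1 ≥ 0, confirming Bessel's inequality. (The deficit equals ||v − Σ <v,e_j> e_j||^2, the squared distance from v to span{e_j}.)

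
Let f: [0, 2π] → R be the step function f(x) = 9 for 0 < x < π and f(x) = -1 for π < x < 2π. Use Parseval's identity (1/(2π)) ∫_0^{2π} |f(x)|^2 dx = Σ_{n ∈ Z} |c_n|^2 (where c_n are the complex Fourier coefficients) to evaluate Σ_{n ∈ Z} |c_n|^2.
Σ |c_n|^2 = 41

Parseval equates the L^2 energy of f (normalised by 1/(2π)) with the ℓ^2 sum of its Fourier coefficients: (1/(2π)) ∫_0^{2π} |f|^2 = Σ |c_n|^2.
Compute the left side: (1/(2π)) [∫_0^π 9^2 dx + ∫_π^{2π} (-1)^2 dx] = (1/(2π)) · (81π + 1π) = (81 + 1)/2 = 41.
So Σ_{n ∈ Z} |c_n|^2 = 41.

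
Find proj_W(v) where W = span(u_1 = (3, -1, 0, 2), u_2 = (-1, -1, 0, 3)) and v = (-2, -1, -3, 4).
proj_W(v) = (-93/46, -57/46, 0, 90/23)

Set up U = [u_1 | ... | u_2] ∈ R^(4×2). The projector onto W = col(U) is P = U (U^T U)^(-1) U^T.
Compute U^T U =
  [14, 4]
  [4, 11],
and U^T v = (3, 15).
Solve U^T U · c = U^T v for the coefficients: c = (-9/46, 33/23). The projection is proj_W(v) = U c.
Check: (v - proj_W(v)) · u_1 = 0  (should be 0).
Check: (v - proj_W(v)) · u_2 = 0  (should be 0).
Result: proj_W(v) = (-93/46, -57/46, 0, 90/23).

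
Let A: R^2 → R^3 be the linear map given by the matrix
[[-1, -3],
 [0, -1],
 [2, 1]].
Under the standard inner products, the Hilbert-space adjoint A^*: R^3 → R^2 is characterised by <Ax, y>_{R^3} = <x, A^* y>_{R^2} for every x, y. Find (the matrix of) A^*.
A^* = A^T =
[[-1, 0, 2],
 [-3, -1, 1]]

For real matrices with standard dot products, the defining identity <Ax, y> = <x, A^* y> gives (Ax)^T y = x^T (A^*) y, i.e. x^T A^T y = x^T (A^*) y. Since this holds for all x, y, we must have A^* = A^T. Therefore
A^* =
[[-1, 0, 2],
 [-3, -1, 1]].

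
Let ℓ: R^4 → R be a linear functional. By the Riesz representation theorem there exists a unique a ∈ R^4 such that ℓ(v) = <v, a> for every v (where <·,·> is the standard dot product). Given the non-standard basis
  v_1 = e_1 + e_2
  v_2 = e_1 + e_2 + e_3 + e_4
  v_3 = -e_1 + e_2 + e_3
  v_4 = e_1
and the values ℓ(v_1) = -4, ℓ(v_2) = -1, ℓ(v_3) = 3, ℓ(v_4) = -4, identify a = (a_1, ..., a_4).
a = (-4, 0, -1, 4)

Write a = (a_1, ..., a_4) in the standard basis. For each basis vector v_i, ℓ(v_i) = <v_i, a> is a linear equation in the a_j's. Collect the n equations into a matrix system V a = ℓ, where row i of V is v_i (expressed in the standard basis). Since V is invertible (lower-triangular with 1s on the diagonal, up to permutation), solve by back-substitution:
  V =
[[1, 1, 0, 0],
 [1, 1, 1, 1],
 [-1, 1, 1, 0],
 [1, 0, 0, 0]]
  V a = (-4, -1, 3, -4)
Solving gives a = (-4, 0, -1, 4).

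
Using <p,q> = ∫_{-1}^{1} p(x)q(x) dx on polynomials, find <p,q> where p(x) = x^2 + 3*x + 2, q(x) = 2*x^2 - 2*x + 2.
<p,q> = 44/5

Expand the product: p(x)·q(x) = 2*x^4 + 4*x^3 + 2*x + 4.
∫_{-1}^{1} of each monomial x^k gives [2/(k+1) if k even, 0 if k odd]. Integrating term-by-term (or equivalently evaluating the antiderivative F(x) = 2*x^5/5 + x^4 + x^2 + 4*x at the endpoints):
  F(1) − F(−1) = 32/5 − (-12/5) = 44/5.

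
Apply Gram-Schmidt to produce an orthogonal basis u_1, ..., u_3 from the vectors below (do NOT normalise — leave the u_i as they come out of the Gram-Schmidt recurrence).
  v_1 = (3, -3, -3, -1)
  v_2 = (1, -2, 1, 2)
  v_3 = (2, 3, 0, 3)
Orthogonal basis:
  u_1 = (3, -3, -3, -1)
  u_2 = (4/7, -11/7, 10/7, 15/7)
  u_3 = (163/66, 17/6, -71/66, 47/22)

Apply the Gram-Schmidt recurrence
  u_1 = v_1
  u_i = v_i − Σ_{j<i} ((v_i · u_j) / (u_j · u_j)) · u_j.

Step by step this gives:
  u_1 = (3, -3, -3, -1)
  u_2 = (4/7, -11/7, 10/7, 15/7)
  u_3 = (163/66, 17/6, -71/66, 47/22)

Orthogonality check:
  u_2 · u_1 = 0 (should be 0)
  u_3 · u_1 = 0 (should be 0)
  u_3 · u_2 = 0 (should be 0)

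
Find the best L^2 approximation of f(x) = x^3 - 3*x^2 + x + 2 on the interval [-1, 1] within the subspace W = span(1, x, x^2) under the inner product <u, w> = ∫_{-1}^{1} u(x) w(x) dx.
g(x) = -3*x^2 + 8*x/5 + 2

The best approximation g ∈ W is the orthogonal projection of f onto W. Writing g = a_0 + a_1 x + a_2 x^2, the coefficients solve the normal equations G · a = b where
  G_{ij} = <φ_i, φ_j> and b_i = <f, φ_i>, with φ_0 = 1, φ_1 = x, φ_2 = x^2.
G =
  [2, 0, 2/3]
  [0, 2/3, 0]
  [2/3, 0, 2/5],
b = (2, 16/15, 2/15).
Solving gives a_0 = 2, a_1 = 8/5, a_2 = -3, so
  g(x) = -3*x^2 + 8*x/5 + 2.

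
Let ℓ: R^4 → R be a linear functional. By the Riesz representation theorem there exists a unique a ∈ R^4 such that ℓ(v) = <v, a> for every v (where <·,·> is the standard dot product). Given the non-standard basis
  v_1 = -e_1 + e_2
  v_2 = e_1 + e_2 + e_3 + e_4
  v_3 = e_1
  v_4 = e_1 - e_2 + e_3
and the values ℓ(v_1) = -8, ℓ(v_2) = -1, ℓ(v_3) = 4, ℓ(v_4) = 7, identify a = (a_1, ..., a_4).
a = (4, -4, -1, 0)

Write a = (a_1, ..., a_4) in the standard basis. For each basis vector v_i, ℓ(v_i) = <v_i, a> is a linear equation in the a_j's. Collect the n equations into a matrix system V a = ℓ, where row i of V is v_i (expressed in the standard basis). Since V is invertible (lower-triangular with 1s on the diagonal, up to permutation), solve by back-substitution:
  V =
[[-1, 1, 0, 0],
 [1, 1, 1, 1],
 [1, 0, 0, 0],
 [1, -1, 1, 0]]
  V a = (-8, -1, 4, 7)
Solving gives a = (4, -4, -1, 0).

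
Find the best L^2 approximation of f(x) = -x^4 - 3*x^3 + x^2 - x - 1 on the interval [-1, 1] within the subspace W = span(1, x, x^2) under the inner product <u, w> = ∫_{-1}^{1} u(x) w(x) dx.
g(x) = x^2/7 - 14*x/5 - 32/35

The best approximation g ∈ W is the orthogonal projection of f onto W. Writing g = a_0 + a_1 x + a_2 x^2, the coefficients solve the normal equations G · a = b where
  G_{ij} = <φ_i, φ_j> and b_i = <f, φ_i>, with φ_0 = 1, φ_1 = x, φ_2 = x^2.
G =
  [2, 0, 2/3]
  [0, 2/3, 0]
  [2/3, 0, 2/5],
b = (-26/15, -28/15, -58/105).
Solving gives a_0 = -32/35, a_1 = -14/5, a_2 = 1/7, so
  g(x) = x^2/7 - 14*x/5 - 32/35.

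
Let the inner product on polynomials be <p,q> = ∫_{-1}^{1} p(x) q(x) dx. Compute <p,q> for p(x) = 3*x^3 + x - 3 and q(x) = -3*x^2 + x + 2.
<p,q> = -62/15

Expand the product: p(x)·q(x) = -9*x^5 + 3*x^4 + 3*x^3 + 10*x^2 - x - 6.
∫_{-1}^{1} of each monomial x^k gives [2/(k+1) if k even, 0 if k odd]. Integrating term-by-term (or equivalently evaluating the antiderivative F(x) = -3*x^6/2 + 3*x^5/5 + 3*x^4/4 + 10*x^3/3 - x^2/2 - 6*x at the endpoints):
  F(1) − F(−1) = -199/60 − (49/60) = -62/15.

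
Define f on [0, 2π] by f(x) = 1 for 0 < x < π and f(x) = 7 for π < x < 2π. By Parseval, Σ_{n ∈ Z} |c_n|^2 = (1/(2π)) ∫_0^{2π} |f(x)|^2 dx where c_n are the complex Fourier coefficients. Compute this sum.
Σ |c_n|^2 = 25

Parseval equates the L^2 energy of f (normalised by 1/(2π)) with the ℓ^2 sum of its Fourier coefficients: (1/(2π)) ∫_0^{2π} |f|^2 = Σ |c_n|^2.
Compute the left side: (1/(2π)) [∫_0^π 1^2 dx + ∫_π^{2π} 7^2 dx] = (1/(2π)) · (1π + 49π) = (1 + 49)/2 = 25.
So Σ_{n ∈ Z} |c_n|^2 = 25.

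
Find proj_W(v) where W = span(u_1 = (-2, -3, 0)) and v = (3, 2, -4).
proj_W(v) = (24/13, 36/13, 0)

Set up U = [u_1 | ... | u_1] ∈ R^(3×1). The projector onto W = col(U) is P = U (U^T U)^(-1) U^T.
Compute U^T U =
  [13],
and U^T v = (-12).
Solve U^T U · c = U^T v for the coefficients: c = (-12/13). The projection is proj_W(v) = U c.
Check: (v - proj_W(v)) · u_1 = 0  (should be 0).
Result: proj_W(v) = (24/13, 36/13, 0).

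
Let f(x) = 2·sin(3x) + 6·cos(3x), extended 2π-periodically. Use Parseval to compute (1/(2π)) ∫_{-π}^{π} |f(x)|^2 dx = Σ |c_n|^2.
Σ |c_n|^2 = 20

Expand |f|^2 and use orthogonality of {sin(nx), cos(mx)} on [-π, π]:
  ∫_{-π}^{π} sin(nx)^2 dx = π, ∫ cos(mx)^2 dx = π, and cross terms integrate to 0.
So ∫_{-π}^{π} f(x)^2 dx = 2^2 · π + 6^2 · π = (4 + 36)π.
Divide by 2π: (4 + 36)/2 = 20.
By Parseval, this equals Σ |c_n|^2.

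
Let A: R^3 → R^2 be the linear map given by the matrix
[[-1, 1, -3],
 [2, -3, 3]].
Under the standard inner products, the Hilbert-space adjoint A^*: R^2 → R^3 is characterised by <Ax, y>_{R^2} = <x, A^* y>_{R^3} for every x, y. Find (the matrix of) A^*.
A^* = A^T =
[[-1, 2],
 [1, -3],
 [-3, 3]]

For real matrices with standard dot products, the defining identity <Ax, y> = <x, A^* y> gives (Ax)^T y = x^T (A^*) y, i.e. x^T A^T y = x^T (A^*) y. Since this holds for all x, y, we must have A^* = A^T. Therefore
A^* =
[[-1, 2],
 [1, -3],
 [-3, 3]].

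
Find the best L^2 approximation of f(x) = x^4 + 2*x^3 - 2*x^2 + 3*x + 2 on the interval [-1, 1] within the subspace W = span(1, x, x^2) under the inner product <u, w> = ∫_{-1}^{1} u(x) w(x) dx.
g(x) = -8*x^2/7 + 21*x/5 + 67/35

The best approximation g ∈ W is the orthogonal projection of f onto W. Writing g = a_0 + a_1 x + a_2 x^2, the coefficients solve the normal equations G · a = b where
  G_{ij} = <φ_i, φ_j> and b_i = <f, φ_i>, with φ_0 = 1, φ_1 = x, φ_2 = x^2.
G =
  [2, 0, 2/3]
  [0, 2/3, 0]
  [2/3, 0, 2/5],
b = (46/15, 14/5, 86/105).
Solving gives a_0 = 67/35, a_1 = 21/5, a_2 = -8/7, so
  g(x) = -8*x^2/7 + 21*x/5 + 67/35.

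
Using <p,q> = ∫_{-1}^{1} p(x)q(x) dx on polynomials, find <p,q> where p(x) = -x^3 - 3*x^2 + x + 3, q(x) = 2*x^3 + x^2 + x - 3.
<p,q> = -1124/105

Expand the product: p(x)·q(x) = -2*x^6 - 7*x^5 - 2*x^4 + 7*x^3 + 13*x^2 - 9.
∫_{-1}^{1} of each monomial x^k gives [2/(k+1) if k even, 0 if k odd]. Integrating term-by-term (or equivalently evaluating the antiderivative F(x) = -2*x^7/7 - 7*x^6/6 - 2*x^5/5 + 7*x^4/4 + 13*x^3/3 - 9*x at the endpoints):
  F(1) − F(−1) = -2003/420 − (831/140) = -1124/105.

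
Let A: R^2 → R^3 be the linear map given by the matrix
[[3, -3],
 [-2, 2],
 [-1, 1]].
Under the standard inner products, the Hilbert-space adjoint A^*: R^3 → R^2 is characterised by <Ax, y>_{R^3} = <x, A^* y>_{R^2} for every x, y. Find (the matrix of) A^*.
A^* = A^T =
[[3, -2, -1],
 [-3, 2, 1]]

For real matrices with standard dot products, the defining identity <Ax, y> = <x, A^* y> gives (Ax)^T y = x^T (A^*) y, i.e. x^T A^T y = x^T (A^*) y. Since this holds for all x, y, we must have A^* = A^T. Therefore
A^* =
[[3, -2, -1],
 [-3, 2, 1]].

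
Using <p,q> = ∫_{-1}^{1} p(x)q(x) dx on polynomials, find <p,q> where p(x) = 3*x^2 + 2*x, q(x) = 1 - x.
<p,q> = 2/3

Expand the product: p(x)·q(x) = -3*x^3 + x^2 + 2*x.
∫_{-1}^{1} of each monomial x^k gives [2/(k+1) if k even, 0 if k odd]. Integrating term-by-term (or equivalently evaluating the antiderivative F(x) = -3*x^4/4 + x^3/3 + x^2 at the endpoints):
  F(1) − F(−1) = 7/12 − (-1/12) = 2/3.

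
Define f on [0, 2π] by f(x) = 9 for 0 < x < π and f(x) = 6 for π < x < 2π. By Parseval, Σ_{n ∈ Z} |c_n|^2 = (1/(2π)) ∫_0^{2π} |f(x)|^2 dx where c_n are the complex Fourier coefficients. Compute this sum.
Σ |c_n|^2 = 117/2

Parseval equates the L^2 energy of f (normalised by 1/(2π)) with the ℓ^2 sum of its Fourier coefficients: (1/(2π)) ∫_0^{2π} |f|^2 = Σ |c_n|^2.
Compute the left side: (1/(2π)) [∫_0^π 9^2 dx + ∫_π^{2π} 6^2 dx] = (1/(2π)) · (81π + 36π) = (81 + 36)/2 = 117/2.
So Σ_{n ∈ Z} |c_n|^2 = 117/2.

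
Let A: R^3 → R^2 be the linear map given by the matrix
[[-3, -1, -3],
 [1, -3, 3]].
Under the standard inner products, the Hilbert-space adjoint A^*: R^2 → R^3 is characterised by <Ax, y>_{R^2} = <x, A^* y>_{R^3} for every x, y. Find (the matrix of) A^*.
A^* = A^T =
[[-3, 1],
 [-1, -3],
 [-3, 3]]

For real matrices with standard dot products, the defining identity <Ax, y> = <x, A^* y> gives (Ax)^T y = x^T (A^*) y, i.e. x^T A^T y = x^T (A^*) y. Since this holds for all x, y, we must have A^* = A^T. Therefore
A^* =
[[-3, 1],
 [-1, -3],
 [-3, 3]].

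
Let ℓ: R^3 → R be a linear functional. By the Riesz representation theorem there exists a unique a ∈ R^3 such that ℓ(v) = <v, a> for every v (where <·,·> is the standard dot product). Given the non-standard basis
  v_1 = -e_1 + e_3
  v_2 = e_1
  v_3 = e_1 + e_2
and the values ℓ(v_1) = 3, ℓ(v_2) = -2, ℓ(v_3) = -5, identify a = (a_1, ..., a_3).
a = (-2, -3, 1)

Write a = (a_1, ..., a_3) in the standard basis. For each basis vector v_i, ℓ(v_i) = <v_i, a> is a linear equation in the a_j's. Collect the n equations into a matrix system V a = ℓ, where row i of V is v_i (expressed in the standard basis). Since V is invertible (lower-triangular with 1s on the diagonal, up to permutation), solve by back-substitution:
  V =
[[-1, 0, 1],
 [1, 0, 0],
 [1, 1, 0]]
  V a = (3, -2, -5)
Solving gives a = (-2, -3, 1).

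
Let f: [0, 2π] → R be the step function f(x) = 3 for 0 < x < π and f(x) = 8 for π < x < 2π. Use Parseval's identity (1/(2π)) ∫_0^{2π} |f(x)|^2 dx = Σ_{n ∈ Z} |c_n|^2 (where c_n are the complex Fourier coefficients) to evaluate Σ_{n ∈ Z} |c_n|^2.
Σ |c_n|^2 = 73/2

Parseval equates the L^2 energy of f (normalised by 1/(2π)) with the ℓ^2 sum of its Fourier coefficients: (1/(2π)) ∫_0^{2π} |f|^2 = Σ |c_n|^2.
Compute the left side: (1/(2π)) [∫_0^π 3^2 dx + ∫_π^{2π} 8^2 dx] = (1/(2π)) · (9π + 64π) = (9 + 64)/2 = 73/2.
So Σ_{n ∈ Z} |c_n|^2 = 73/2.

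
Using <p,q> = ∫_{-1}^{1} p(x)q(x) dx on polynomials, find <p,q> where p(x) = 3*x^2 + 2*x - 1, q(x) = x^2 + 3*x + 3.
<p,q> = 68/15

Expand the product: p(x)·q(x) = 3*x^4 + 11*x^3 + 14*x^2 + 3*x - 3.
∫_{-1}^{1} of each monomial x^k gives [2/(k+1) if k even, 0 if k odd]. Integrating term-by-term (or equivalently evaluating the antiderivative F(x) = 3*x^5/5 + 11*x^4/4 + 14*x^3/3 + 3*x^2/2 - 3*x at the endpoints):
  F(1) − F(−1) = 391/60 − (119/60) = 68/15.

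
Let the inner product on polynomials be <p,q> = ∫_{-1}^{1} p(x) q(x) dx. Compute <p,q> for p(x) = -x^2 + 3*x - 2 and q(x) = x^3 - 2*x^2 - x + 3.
<p,q> = -34/3

Expand the product: p(x)·q(x) = -x^5 + 5*x^4 - 7*x^3 - 2*x^2 + 11*x - 6.
∫_{-1}^{1} of each monomial x^k gives [2/(k+1) if k even, 0 if k odd]. Integrating term-by-term (or equivalently evaluating the antiderivative F(x) = -x^6/6 + x^5 - 7*x^4/4 - 2*x^3/3 + 11*x^2/2 - 6*x at the endpoints):
  F(1) − F(−1) = -25/12 − (37/4) = -34/3.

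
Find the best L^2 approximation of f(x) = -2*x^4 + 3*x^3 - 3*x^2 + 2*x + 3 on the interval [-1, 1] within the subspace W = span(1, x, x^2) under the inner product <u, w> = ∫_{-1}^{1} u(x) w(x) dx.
g(x) = -33*x^2/7 + 19*x/5 + 111/35

The best approximation g ∈ W is the orthogonal projection of f onto W. Writing g = a_0 + a_1 x + a_2 x^2, the coefficients solve the normal equations G · a = b where
  G_{ij} = <φ_i, φ_j> and b_i = <f, φ_i>, with φ_0 = 1, φ_1 = x, φ_2 = x^2.
G =
  [2, 0, 2/3]
  [0, 2/3, 0]
  [2/3, 0, 2/5],
b = (16/5, 38/15, 8/35).
Solving gives a_0 = 111/35, a_1 = 19/5, a_2 = -33/7, so
  g(x) = -33*x^2/7 + 19*x/5 + 111/35.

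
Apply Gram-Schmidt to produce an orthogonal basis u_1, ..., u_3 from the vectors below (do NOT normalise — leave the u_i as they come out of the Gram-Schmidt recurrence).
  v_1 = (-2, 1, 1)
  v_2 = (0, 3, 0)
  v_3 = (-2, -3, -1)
Orthogonal basis:
  u_1 = (-2, 1, 1)
  u_2 = (1, 5/2, -1/2)
  u_3 = (-4/5, 0, -8/5)

Apply the Gram-Schmidt recurrence
  u_1 = v_1
  u_i = v_i − Σ_{j<i} ((v_i · u_j) / (u_j · u_j)) · u_j.

Step by step this gives:
  u_1 = (-2, 1, 1)
  u_2 = (1, 5/2, -1/2)
  u_3 = (-4/5, 0, -8/5)

Orthogonality check:
  u_2 · u_1 = 0 (should be 0)
  u_3 · u_1 = 0 (should be 0)
  u_3 · u_2 = 0 (should be 0)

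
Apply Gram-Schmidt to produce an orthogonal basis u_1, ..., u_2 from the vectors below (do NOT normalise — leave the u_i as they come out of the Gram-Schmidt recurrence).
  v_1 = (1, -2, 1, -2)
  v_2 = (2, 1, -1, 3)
Orthogonal basis:
  u_1 = (1, -2, 1, -2)
  u_2 = (27/10, -2/5, -3/10, 8/5)

Apply the Gram-Schmidt recurrence
  u_1 = v_1
  u_i = v_i − Σ_{j<i} ((v_i · u_j) / (u_j · u_j)) · u_j.

Step by step this gives:
  u_1 = (1, -2, 1, -2)
  u_2 = (27/10, -2/5, -3/10, 8/5)

Orthogonality check:
  u_2 · u_1 = 0 (should be 0)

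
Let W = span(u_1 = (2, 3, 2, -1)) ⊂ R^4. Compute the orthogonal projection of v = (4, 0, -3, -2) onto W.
proj_W(v) = (4/9, 2/3, 4/9, -2/9)

Set up U = [u_1 | ... | u_1] ∈ R^(4×1). The projector onto W = col(U) is P = U (U^T U)^(-1) U^T.
Compute U^T U =
  [18],
and U^T v = (4).
Solve U^T U · c = U^T v for the coefficients: c = (2/9). The projection is proj_W(v) = U c.
Check: (v - proj_W(v)) · u_1 = 0  (should be 0).
Result: proj_W(v) = (4/9, 2/3, 4/9, -2/9).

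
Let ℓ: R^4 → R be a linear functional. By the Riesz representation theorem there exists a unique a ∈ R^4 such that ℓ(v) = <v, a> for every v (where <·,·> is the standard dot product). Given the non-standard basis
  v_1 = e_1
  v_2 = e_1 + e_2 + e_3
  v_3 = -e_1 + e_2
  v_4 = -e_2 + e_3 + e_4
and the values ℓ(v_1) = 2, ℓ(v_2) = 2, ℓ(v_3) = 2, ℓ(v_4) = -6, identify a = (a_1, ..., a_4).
a = (2, 4, -4, 2)

Write a = (a_1, ..., a_4) in the standard basis. For each basis vector v_i, ℓ(v_i) = <v_i, a> is a linear equation in the a_j's. Collect the n equations into a matrix system V a = ℓ, where row i of V is v_i (expressed in the standard basis). Since V is invertible (lower-triangular with 1s on the diagonal, up to permutation), solve by back-substitution:
  V =
[[1, 0, 0, 0],
 [1, 1, 1, 0],
 [-1, 1, 0, 0],
 [0, -1, 1, 1]]
  V a = (2, 2, 2, -6)
Solving gives a = (2, 4, -4, 2).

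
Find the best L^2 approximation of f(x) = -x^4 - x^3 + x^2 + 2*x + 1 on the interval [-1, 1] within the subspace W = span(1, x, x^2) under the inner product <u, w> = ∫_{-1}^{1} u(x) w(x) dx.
g(x) = x^2/7 + 7*x/5 + 38/35

The best approximation g ∈ W is the orthogonal projection of f onto W. Writing g = a_0 + a_1 x + a_2 x^2, the coefficients solve the normal equations G · a = b where
  G_{ij} = <φ_i, φ_j> and b_i = <f, φ_i>, with φ_0 = 1, φ_1 = x, φ_2 = x^2.
G =
  [2, 0, 2/3]
  [0, 2/3, 0]
  [2/3, 0, 2/5],
b = (34/15, 14/15, 82/105).
Solving gives a_0 = 38/35, a_1 = 7/5, a_2 = 1/7, so
  g(x) = x^2/7 + 7*x/5 + 38/35.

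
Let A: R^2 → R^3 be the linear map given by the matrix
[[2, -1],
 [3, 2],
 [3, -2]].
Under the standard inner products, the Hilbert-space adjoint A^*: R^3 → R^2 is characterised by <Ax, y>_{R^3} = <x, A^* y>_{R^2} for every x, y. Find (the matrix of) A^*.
A^* = A^T =
[[2, 3, 3],
 [-1, 2, -2]]

For real matrices with standard dot products, the defining identity <Ax, y> = <x, A^* y> gives (Ax)^T y = x^T (A^*) y, i.e. x^T A^T y = x^T (A^*) y. Since this holds for all x, y, we must have A^* = A^T. Therefore
A^* =
[[2, 3, 3],
 [-1, 2, -2]].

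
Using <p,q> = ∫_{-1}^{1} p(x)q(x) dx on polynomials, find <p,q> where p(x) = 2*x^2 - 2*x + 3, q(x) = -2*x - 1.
<p,q> = -14/3

Expand the product: p(x)·q(x) = -4*x^3 + 2*x^2 - 4*x - 3.
∫_{-1}^{1} of each monomial x^k gives [2/(k+1) if k even, 0 if k odd]. Integrating term-by-term (or equivalently evaluating the antiderivative F(x) = -x^4 + 2*x^3/3 - 2*x^2 - 3*x at the endpoints):
  F(1) − F(−1) = -16/3 − (-2/3) = -14/3.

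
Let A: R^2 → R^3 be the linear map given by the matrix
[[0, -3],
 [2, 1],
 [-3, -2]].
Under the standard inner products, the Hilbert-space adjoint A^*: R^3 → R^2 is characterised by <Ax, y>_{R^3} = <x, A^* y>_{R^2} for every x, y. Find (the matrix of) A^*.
A^* = A^T =
[[0, 2, -3],
 [-3, 1, -2]]

For real matrices with standard dot products, the defining identity <Ax, y> = <x, A^* y> gives (Ax)^T y = x^T (A^*) y, i.e. x^T A^T y = x^T (A^*) y. Since this holds for all x, y, we must have A^* = A^T. Therefore
A^* =
[[0, 2, -3],
 [-3, 1, -2]].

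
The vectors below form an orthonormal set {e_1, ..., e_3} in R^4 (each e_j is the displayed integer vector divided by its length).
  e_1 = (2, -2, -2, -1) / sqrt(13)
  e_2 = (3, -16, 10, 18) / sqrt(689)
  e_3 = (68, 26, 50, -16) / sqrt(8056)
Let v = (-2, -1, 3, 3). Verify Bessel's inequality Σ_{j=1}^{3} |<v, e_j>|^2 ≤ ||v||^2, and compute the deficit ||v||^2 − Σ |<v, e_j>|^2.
Σ |<v, e_j>|^2 = 429/19; ||v||^2 = 23; deficit = 8/19

Write each e_j = u_j / sqrt(<u_j, u_j>) where u_j is the displayed integer vector. Then <v, e_j> = <v, u_j> / sqrt(<u_j, u_j>), so |<v, e_j>|^2 = <v, u_j>^2 / <u_j, u_j>.
Coefficients: <v, e_1> = -11/sqrt(13), <v, e_2> = 94/sqrt(689), <v, e_3> = -60/sqrt(8056).
Square and sum: Σ |<v, e_j>|^2 = 429/19.
Compute ||v||^2 = v·v = 23.
Deficit = 23 − 429/19 = 8/19 ≥ 0, confirming Bessel's inequality. (The deficit equals ||v − Σ <v,e_j> e_j||^2, the squared distance from v to span{e_j}.)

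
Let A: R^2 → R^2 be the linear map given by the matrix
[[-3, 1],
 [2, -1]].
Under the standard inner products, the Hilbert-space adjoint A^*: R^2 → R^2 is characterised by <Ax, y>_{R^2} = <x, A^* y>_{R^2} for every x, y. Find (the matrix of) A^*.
A^* = A^T =
[[-3, 2],
 [1, -1]]

For real matrices with standard dot products, the defining identity <Ax, y> = <x, A^* y> gives (Ax)^T y = x^T (A^*) y, i.e. x^T A^T y = x^T (A^*) y. Since this holds for all x, y, we must have A^* = A^T. Therefore
A^* =
[[-3, 2],
 [1, -1]].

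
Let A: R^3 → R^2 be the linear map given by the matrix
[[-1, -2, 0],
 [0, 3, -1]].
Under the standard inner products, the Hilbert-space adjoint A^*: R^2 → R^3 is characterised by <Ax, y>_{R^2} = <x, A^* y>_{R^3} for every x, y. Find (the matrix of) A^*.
A^* = A^T =
[[-1, 0],
 [-2, 3],
 [0, -1]]

For real matrices with standard dot products, the defining identity <Ax, y> = <x, A^* y> gives (Ax)^T y = x^T (A^*) y, i.e. x^T A^T y = x^T (A^*) y. Since this holds for all x, y, we must have A^* = A^T. Therefore
A^* =
[[-1, 0],
 [-2, 3],
 [0, -1]].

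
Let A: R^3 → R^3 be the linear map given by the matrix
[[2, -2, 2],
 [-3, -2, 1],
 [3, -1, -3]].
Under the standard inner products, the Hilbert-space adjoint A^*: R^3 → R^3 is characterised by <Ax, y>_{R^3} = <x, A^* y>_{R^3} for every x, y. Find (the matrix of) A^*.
A^* = A^T =
[[2, -3, 3],
 [-2, -2, -1],
 [2, 1, -3]]

For real matrices with standard dot products, the defining identity <Ax, y> = <x, A^* y> gives (Ax)^T y = x^T (A^*) y, i.e. x^T A^T y = x^T (A^*) y. Since this holds for all x, y, we must have A^* = A^T. Therefore
A^* =
[[2, -3, 3],
 [-2, -2, -1],
 [2, 1, -3]].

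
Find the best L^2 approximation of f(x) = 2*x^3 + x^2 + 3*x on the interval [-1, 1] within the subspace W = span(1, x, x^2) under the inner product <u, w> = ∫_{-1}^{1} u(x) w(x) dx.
g(x) = x^2 + 21*x/5

The best approximation g ∈ W is the orthogonal projection of f onto W. Writing g = a_0 + a_1 x + a_2 x^2, the coefficients solve the normal equations G · a = b where
  G_{ij} = <φ_i, φ_j> and b_i = <f, φ_i>, with φ_0 = 1, φ_1 = x, φ_2 = x^2.
G =
  [2, 0, 2/3]
  [0, 2/3, 0]
  [2/3, 0, 2/5],
b = (2/3, 14/5, 2/5).
Solving gives a_0 = 0, a_1 = 21/5, a_2 = 1, so
  g(x) = x^2 + 21*x/5.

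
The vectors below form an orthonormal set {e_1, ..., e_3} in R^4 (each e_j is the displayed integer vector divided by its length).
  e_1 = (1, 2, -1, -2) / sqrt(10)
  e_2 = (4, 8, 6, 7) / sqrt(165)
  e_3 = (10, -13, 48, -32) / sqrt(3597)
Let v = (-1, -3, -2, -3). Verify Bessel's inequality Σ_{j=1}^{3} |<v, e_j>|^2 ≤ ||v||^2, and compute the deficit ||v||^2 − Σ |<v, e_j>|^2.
Σ |<v, e_j>|^2 = 4989/218; ||v||^2 = 23; deficit = 25/218

Write each e_j = u_j / sqrt(<u_j, u_j>) where u_j is the displayed integer vector. Then <v, e_j> = <v, u_j> / sqrt(<u_j, u_j>), so |<v, e_j>|^2 = <v, u_j>^2 / <u_j, u_j>.
Coefficients: <v, e_1> = 1/sqrt(10), <v, e_2> = -61/sqrt(165), <v, e_3> = 29/sqrt(3597).
Square and sum: Σ |<v, e_j>|^2 = 4989/218.
Compute ||v||^2 = v·v = 23.
Deficit = 23 − 4989/218 = 25/218 ≥ 0, confirming Bessel's inequality. (The deficit equals ||v − Σ <v,e_j> e_j||^2, the squared distance from v to span{e_j}.)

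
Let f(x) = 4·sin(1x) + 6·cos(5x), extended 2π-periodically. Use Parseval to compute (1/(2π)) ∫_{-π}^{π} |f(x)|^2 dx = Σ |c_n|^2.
Σ |c_n|^2 = 26

Expand |f|^2 and use orthogonality of {sin(nx), cos(mx)} on [-π, π]:
  ∫_{-π}^{π} sin(nx)^2 dx = π, ∫ cos(mx)^2 dx = π, and cross terms integrate to 0.
So ∫_{-π}^{π} f(x)^2 dx = 4^2 · π + 6^2 · π = (16 + 36)π.
Divide by 2π: (16 + 36)/2 = 26.
By Parseval, this equals Σ |c_n|^2.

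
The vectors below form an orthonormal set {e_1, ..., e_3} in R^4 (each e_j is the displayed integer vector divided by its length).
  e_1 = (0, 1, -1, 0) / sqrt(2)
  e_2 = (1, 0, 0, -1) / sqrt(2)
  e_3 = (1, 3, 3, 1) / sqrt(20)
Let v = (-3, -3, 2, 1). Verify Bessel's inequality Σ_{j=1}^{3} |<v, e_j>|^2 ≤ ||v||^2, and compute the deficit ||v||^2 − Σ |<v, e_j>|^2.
Σ |<v, e_j>|^2 = 87/4; ||v||^2 = 23; deficit = 5/4

Write each e_j = u_j / sqrt(<u_j, u_j>) where u_j is the displayed integer vector. Then <v, e_j> = <v, u_j> / sqrt(<u_j, u_j>), so |<v, e_j>|^2 = <v, u_j>^2 / <u_j, u_j>.
Coefficients: <v, e_1> = -5/sqrt(2), <v, e_2> = -4/sqrt(2), <v, e_3> = -5/sqrt(20).
Square and sum: Σ |<v, e_j>|^2 = 87/4.
Compute ||v||^2 = v·v = 23.
Deficit = 23 − 87/4 = 5/4 ≥ 0, confirming Bessel's inequality. (The deficit equals ||v − Σ <v,e_j> e_j||^2, the squared distance from v to span{e_j}.)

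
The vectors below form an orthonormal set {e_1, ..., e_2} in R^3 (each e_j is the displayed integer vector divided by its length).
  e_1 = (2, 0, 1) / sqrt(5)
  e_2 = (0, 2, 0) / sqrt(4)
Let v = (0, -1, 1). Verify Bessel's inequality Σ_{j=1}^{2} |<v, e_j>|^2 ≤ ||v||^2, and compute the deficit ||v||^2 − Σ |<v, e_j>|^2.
Σ |<v, e_j>|^2 = 6/5; ||v||^2 = 2; deficit = 4/5

Write each e_j = u_j / sqrt(<u_j, u_j>) where u_j is the displayed integer vector. Then <v, e_j> = <v, u_j> / sqrt(<u_j, u_j>), so |<v, e_j>|^2 = <v, u_j>^2 / <u_j, u_j>.
Coefficients: <v, e_1> = 1/sqrt(5), <v, e_2> = -2/sqrt(4).
Square and sum: Σ |<v, e_j>|^2 = 6/5.
Compute ||v||^2 = v·v = 2.
Deficit = 2 − 6/5 = 4/5 ≥ 0, confirming Bessel's inequality. (The deficit equals ||v − Σ <v,e_j> e_j||^2, the squared distance from v to span{e_j}.)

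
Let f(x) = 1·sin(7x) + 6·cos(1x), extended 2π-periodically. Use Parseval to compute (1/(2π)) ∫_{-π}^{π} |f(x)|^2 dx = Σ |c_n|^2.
Σ |c_n|^2 = 37/2

Expand |f|^2 and use orthogonality of {sin(nx), cos(mx)} on [-π, π]:
  ∫_{-π}^{π} sin(nx)^2 dx = π, ∫ cos(mx)^2 dx = π, and cross terms integrate to 0.
So ∫_{-π}^{π} f(x)^2 dx = 1^2 · π + 6^2 · π = (1 + 36)π.
Divide by 2π: (1 + 36)/2 = 37/2.
By Parseval, this equals Σ |c_n|^2.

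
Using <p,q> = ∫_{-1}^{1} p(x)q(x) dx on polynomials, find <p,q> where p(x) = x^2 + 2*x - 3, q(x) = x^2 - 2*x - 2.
<p,q> = 32/5

Expand the product: p(x)·q(x) = x^4 - 9*x^2 + 2*x + 6.
∫_{-1}^{1} of each monomial x^k gives [2/(k+1) if k even, 0 if k odd]. Integrating term-by-term (or equivalently evaluating the antiderivative F(x) = x^5/5 - 3*x^3 + x^2 + 6*x at the endpoints):
  F(1) − F(−1) = 21/5 − (-11/5) = 32/5.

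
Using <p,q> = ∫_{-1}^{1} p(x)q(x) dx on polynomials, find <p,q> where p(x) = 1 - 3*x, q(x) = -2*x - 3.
<p,q> = -2

Expand the product: p(x)·q(x) = 6*x^2 + 7*x - 3.
∫_{-1}^{1} of each monomial x^k gives [2/(k+1) if k even, 0 if k odd]. Integrating term-by-term (or equivalently evaluating the antiderivative F(x) = 2*x^3 + 7*x^2/2 - 3*x at the endpoints):
  F(1) − F(−1) = 5/2 − (9/2) = -2.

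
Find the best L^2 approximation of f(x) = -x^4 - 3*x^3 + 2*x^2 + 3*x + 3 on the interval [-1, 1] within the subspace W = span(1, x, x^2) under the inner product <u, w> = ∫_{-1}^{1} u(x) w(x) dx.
g(x) = 8*x^2/7 + 6*x/5 + 108/35

The best approximation g ∈ W is the orthogonal projection of f onto W. Writing g = a_0 + a_1 x + a_2 x^2, the coefficients solve the normal equations G · a = b where
  G_{ij} = <φ_i, φ_j> and b_i = <f, φ_i>, with φ_0 = 1, φ_1 = x, φ_2 = x^2.
G =
  [2, 0, 2/3]
  [0, 2/3, 0]
  [2/3, 0, 2/5],
b = (104/15, 4/5, 88/35).
Solving gives a_0 = 108/35, a_1 = 6/5, a_2 = 8/7, so
  g(x) = 8*x^2/7 + 6*x/5 + 108/35.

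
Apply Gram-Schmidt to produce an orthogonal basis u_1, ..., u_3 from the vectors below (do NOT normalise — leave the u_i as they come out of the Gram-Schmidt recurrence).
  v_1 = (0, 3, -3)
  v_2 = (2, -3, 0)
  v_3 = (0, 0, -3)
Orthogonal basis:
  u_1 = (0, 3, -3)
  u_2 = (2, -3/2, -3/2)
  u_3 = (-18/17, -12/17, -12/17)

Apply the Gram-Schmidt recurrence
  u_1 = v_1
  u_i = v_i − Σ_{j<i} ((v_i · u_j) / (u_j · u_j)) · u_j.

Step by step this gives:
  u_1 = (0, 3, -3)
  u_2 = (2, -3/2, -3/2)
  u_3 = (-18/17, -12/17, -12/17)

Orthogonality check:
  u_2 · u_1 = 0 (should be 0)
  u_3 · u_1 = 0 (should be 0)
  u_3 · u_2 = 0 (should be 0)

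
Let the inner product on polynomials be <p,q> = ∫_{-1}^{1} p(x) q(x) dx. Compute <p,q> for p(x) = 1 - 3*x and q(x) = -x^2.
<p,q> = -2/3

Expand the product: p(x)·q(x) = 3*x^3 - x^2.
∫_{-1}^{1} of each monomial x^k gives [2/(k+1) if k even, 0 if k odd]. Integrating term-by-term (or equivalently evaluating the antiderivative F(x) = 3*x^4/4 - x^3/3 at the endpoints):
  F(1) − F(−1) = 5/12 − (13/12) = -2/3.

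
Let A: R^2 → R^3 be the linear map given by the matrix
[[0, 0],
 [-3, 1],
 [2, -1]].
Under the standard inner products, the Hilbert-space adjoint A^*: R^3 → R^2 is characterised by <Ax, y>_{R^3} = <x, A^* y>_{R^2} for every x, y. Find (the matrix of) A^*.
A^* = A^T =
[[0, -3, 2],
 [0, 1, -1]]

For real matrices with standard dot products, the defining identity <Ax, y> = <x, A^* y> gives (Ax)^T y = x^T (A^*) y, i.e. x^T A^T y = x^T (A^*) y. Since this holds for all x, y, we must have A^* = A^T. Therefore
A^* =
[[0, -3, 2],
 [0, 1, -1]].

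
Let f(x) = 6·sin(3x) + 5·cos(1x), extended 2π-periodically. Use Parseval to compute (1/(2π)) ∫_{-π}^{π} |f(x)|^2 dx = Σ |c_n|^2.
Σ |c_n|^2 = 61/2

Expand |f|^2 and use orthogonality of {sin(nx), cos(mx)} on [-π, π]:
  ∫_{-π}^{π} sin(nx)^2 dx = π, ∫ cos(mx)^2 dx = π, and cross terms integrate to 0.
So ∫_{-π}^{π} f(x)^2 dx = 6^2 · π + 5^2 · π = (36 + 25)π.
Divide by 2π: (36 + 25)/2 = 61/2.
By Parseval, this equals Σ |c_n|^2.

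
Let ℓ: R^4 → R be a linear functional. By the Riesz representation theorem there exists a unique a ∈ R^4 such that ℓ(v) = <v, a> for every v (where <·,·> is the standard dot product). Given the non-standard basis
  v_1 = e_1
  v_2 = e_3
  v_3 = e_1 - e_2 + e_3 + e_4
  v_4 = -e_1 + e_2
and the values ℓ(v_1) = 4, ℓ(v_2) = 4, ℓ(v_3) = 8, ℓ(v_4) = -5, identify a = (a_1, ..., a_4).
a = (4, -1, 4, -1)

Write a = (a_1, ..., a_4) in the standard basis. For each basis vector v_i, ℓ(v_i) = <v_i, a> is a linear equation in the a_j's. Collect the n equations into a matrix system V a = ℓ, where row i of V is v_i (expressed in the standard basis). Since V is invertible (lower-triangular with 1s on the diagonal, up to permutation), solve by back-substitution:
  V =
[[1, 0, 0, 0],
 [0, 0, 1, 0],
 [1, -1, 1, 1],
 [-1, 1, 0, 0]]
  V a = (4, 4, 8, -5)
Solving gives a = (4, -1, 4, -1).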